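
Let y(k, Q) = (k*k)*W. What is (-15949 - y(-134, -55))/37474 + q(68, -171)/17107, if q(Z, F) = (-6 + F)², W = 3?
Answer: -20336473/641067718 ≈ -0.031723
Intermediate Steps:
y(k, Q) = 3*k² (y(k, Q) = (k*k)*3 = k²*3 = 3*k²)
(-15949 - y(-134, -55))/37474 + q(68, -171)/17107 = (-15949 - 3*(-134)²)/37474 + (-6 - 171)²/17107 = (-15949 - 3*17956)*(1/37474) + (-177)²*(1/17107) = (-15949 - 1*53868)*(1/37474) + 31329*(1/17107) = (-15949 - 53868)*(1/37474) + 31329/17107 = -69817*1/37474 + 31329/17107 = -69817/37474 + 31329/17107 = -20336473/641067718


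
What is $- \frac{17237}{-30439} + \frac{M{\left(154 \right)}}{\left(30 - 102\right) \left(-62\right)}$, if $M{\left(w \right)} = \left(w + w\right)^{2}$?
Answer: $\frac{185281954}{8492481} \approx 21.817$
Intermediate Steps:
$M{\left(w \right)} = 4 w^{2}$ ($M{\left(w \right)} = \left(2 w\right)^{2} = 4 w^{2}$)
$- \frac{17237}{-30439} + \frac{M{\left(154 \right)}}{\left(30 - 102\right) \left(-62\right)} = - \frac{17237}{-30439} + \frac{4 \cdot 154^{2}}{\left(30 - 102\right) \left(-62\right)} = \left(-17237\right) \left(- \frac{1}{30439}\right) + \frac{4 \cdot 23716}{\left(-72\right) \left(-62\right)} = \frac{17237}{30439} + \frac{94864}{4464} = \frac{17237}{30439} + 94864 \cdot \frac{1}{4464} = \frac{17237}{30439} + \frac{5929}{279} = \frac{185281954}{8492481}$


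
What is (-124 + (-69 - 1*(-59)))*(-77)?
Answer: 10318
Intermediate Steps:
(-124 + (-69 - 1*(-59)))*(-77) = (-124 + (-69 + 59))*(-77) = (-124 - 10)*(-77) = -134*(-77) = 10318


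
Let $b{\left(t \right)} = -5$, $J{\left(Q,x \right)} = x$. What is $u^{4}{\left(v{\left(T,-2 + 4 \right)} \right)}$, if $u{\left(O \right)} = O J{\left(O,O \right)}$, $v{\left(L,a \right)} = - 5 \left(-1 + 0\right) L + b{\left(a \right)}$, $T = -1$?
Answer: $100000000$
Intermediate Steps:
$v{\left(L,a \right)} = -5 + 5 L$ ($v{\left(L,a \right)} = - 5 \left(-1 + 0\right) L - 5 = \left(-5\right) \left(-1\right) L - 5 = 5 L - 5 = -5 + 5 L$)
$u{\left(O \right)} = O^{2}$ ($u{\left(O \right)} = O O = O^{2}$)
$u^{4}{\left(v{\left(T,-2 + 4 \right)} \right)} = \left(\left(-5 + 5 \left(-1\right)\right)^{2}\right)^{4} = \left(\left(-5 - 5\right)^{2}\right)^{4} = \left(\left(-10\right)^{2}\right)^{4} = 100^{4} = 100000000$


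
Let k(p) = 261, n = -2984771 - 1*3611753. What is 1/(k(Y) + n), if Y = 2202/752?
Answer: -1/6596263 ≈ -1.5160e-7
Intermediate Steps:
n = -6596524 (n = -2984771 - 3611753 = -6596524)
Y = 1101/376 (Y = 2202*(1/752) = 1101/376 ≈ 2.9282)
1/(k(Y) + n) = 1/(261 - 6596524) = 1/(-6596263) = -1/6596263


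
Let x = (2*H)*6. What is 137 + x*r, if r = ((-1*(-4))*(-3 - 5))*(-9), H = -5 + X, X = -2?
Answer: -24055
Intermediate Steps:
H = -7 (H = -5 - 2 = -7)
x = -84 (x = (2*(-7))*6 = -14*6 = -84)
r = 288 (r = (4*(-8))*(-9) = -32*(-9) = 288)
137 + x*r = 137 - 84*288 = 137 - 24192 = -24055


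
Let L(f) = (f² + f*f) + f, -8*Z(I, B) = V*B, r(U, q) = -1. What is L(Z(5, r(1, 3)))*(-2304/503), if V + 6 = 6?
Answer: 0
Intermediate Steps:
V = 0 (V = -6 + 6 = 0)
Z(I, B) = 0 (Z(I, B) = -0*B = -⅛*0 = 0)
L(f) = f + 2*f² (L(f) = (f² + f²) + f = 2*f² + f = f + 2*f²)
L(Z(5, r(1, 3)))*(-2304/503) = (0*(1 + 2*0))*(-2304/503) = (0*(1 + 0))*(-2304*1/503) = (0*1)*(-2304/503) = 0*(-2304/503) = 0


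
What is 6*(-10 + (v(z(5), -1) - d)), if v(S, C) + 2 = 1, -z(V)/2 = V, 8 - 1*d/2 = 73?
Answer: 714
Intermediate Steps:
d = -130 (d = 16 - 2*73 = 16 - 146 = -130)
z(V) = -2*V
v(S, C) = -1 (v(S, C) = -2 + 1 = -1)
6*(-10 + (v(z(5), -1) - d)) = 6*(-10 + (-1 - 1*(-130))) = 6*(-10 + (-1 + 130)) = 6*(-10 + 129) = 6*119 = 714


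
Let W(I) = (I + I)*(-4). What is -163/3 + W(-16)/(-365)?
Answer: -59879/1095 ≈ -54.684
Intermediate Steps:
W(I) = -8*I (W(I) = (2*I)*(-4) = -8*I)
-163/3 + W(-16)/(-365) = -163/3 - 8*(-16)/(-365) = -163*⅓ + 128*(-1/365) = -163/3 - 128/365 = -59879/1095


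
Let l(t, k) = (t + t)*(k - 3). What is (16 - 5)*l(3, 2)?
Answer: -66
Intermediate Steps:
l(t, k) = 2*t*(-3 + k) (l(t, k) = (2*t)*(-3 + k) = 2*t*(-3 + k))
(16 - 5)*l(3, 2) = (16 - 5)*(2*3*(-3 + 2)) = 11*(2*3*(-1)) = 11*(-6) = -66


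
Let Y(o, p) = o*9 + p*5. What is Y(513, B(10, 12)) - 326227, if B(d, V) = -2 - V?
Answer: -321680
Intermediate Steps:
Y(o, p) = 5*p + 9*o (Y(o, p) = 9*o + 5*p = 5*p + 9*o)
Y(513, B(10, 12)) - 326227 = (5*(-2 - 1*12) + 9*513) - 326227 = (5*(-2 - 12) + 4617) - 326227 = (5*(-14) + 4617) - 326227 = (-70 + 4617) - 326227 = 4547 - 326227 = -321680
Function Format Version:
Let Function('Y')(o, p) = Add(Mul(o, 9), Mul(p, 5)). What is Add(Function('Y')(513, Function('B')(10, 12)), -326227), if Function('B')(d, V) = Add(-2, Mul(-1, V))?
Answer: -321680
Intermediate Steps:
Function('Y')(o, p) = Add(Mul(5, p), Mul(9, o)) (Function('Y')(o, p) = Add(Mul(9, o), Mul(5, p)) = Add(Mul(5, p), Mul(9, o)))
Add(Function('Y')(513, Function('B')(10, 12)), -326227) = Add(Add(Mul(5, Add(-2, Mul(-1, 12))), Mul(9, 513)), -326227) = Add(Add(Mul(5, Add(-2, -12)), 4617), -326227) = Add(Add(Mul(5, -14), 4617), -326227) = Add(Add(-70, 4617), -326227) = Add(4547, -326227) = -321680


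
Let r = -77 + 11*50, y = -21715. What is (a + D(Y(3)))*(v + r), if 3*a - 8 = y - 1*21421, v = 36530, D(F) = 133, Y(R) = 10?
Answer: -527033729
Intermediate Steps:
a = -14376 (a = 8/3 + (-21715 - 1*21421)/3 = 8/3 + (-21715 - 21421)/3 = 8/3 + (⅓)*(-43136) = 8/3 - 43136/3 = -14376)
r = 473 (r = -77 + 550 = 473)
(a + D(Y(3)))*(v + r) = (-14376 + 133)*(36530 + 473) = -14243*37003 = -527033729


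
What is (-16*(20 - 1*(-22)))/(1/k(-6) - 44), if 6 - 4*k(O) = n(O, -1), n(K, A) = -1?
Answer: 294/19 ≈ 15.474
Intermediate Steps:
k(O) = 7/4 (k(O) = 3/2 - ¼*(-1) = 3/2 + ¼ = 7/4)
(-16*(20 - 1*(-22)))/(1/k(-6) - 44) = (-16*(20 - 1*(-22)))/(1/(7/4) - 44) = (-16*(20 + 22))/(4/7 - 44) = (-16*42)/(-304/7) = -672*(-7/304) = 294/19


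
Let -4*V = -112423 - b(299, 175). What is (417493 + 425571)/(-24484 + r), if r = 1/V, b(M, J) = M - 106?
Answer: -23735623856/689322535 ≈ -34.433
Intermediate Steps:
b(M, J) = -106 + M
V = 28154 (V = -(-112423 - (-106 + 299))/4 = -(-112423 - 1*193)/4 = -(-112423 - 193)/4 = -¼*(-112616) = 28154)
r = 1/28154 ≈ 3.5519e-5
(417493 + 425571)/(-24484 + r) = (417493 + 425571)/(-24484 + 1/28154) = 843064/(-689322535/28154) = 843064*(-28154/689322535) = -23735623856/689322535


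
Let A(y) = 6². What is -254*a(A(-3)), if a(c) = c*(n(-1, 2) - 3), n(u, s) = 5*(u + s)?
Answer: -18288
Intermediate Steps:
A(y) = 36
n(u, s) = 5*s + 5*u (n(u, s) = 5*(s + u) = 5*s + 5*u)
a(c) = 2*c (a(c) = c*((5*2 + 5*(-1)) - 3) = c*((10 - 5) - 3) = c*(5 - 3) = c*2 = 2*c)
-254*a(A(-3)) = -508*36 = -254*72 = -18288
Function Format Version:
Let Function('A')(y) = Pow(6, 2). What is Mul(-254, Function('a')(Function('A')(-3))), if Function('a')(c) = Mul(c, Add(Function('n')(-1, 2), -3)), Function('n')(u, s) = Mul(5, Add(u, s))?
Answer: -18288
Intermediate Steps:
Function('A')(y) = 36
Function('n')(u, s) = Add(Mul(5, s), Mul(5, u)) (Function('n')(u, s) = Mul(5, Add(s, u)) = Add(Mul(5, s), Mul(5, u)))
Function('a')(c) = Mul(2, c) (Function('a')(c) = Mul(c, Add(Add(Mul(5, 2), Mul(5, -1)), -3)) = Mul(c, Add(Add(10, -5), -3)) = Mul(c, Add(5, -3)) = Mul(c, 2) = Mul(2, c))
Mul(-254, Function('a')(Function('A')(-3))) = Mul(-254, Mul(2, 36)) = Mul(-254, 72) = -18288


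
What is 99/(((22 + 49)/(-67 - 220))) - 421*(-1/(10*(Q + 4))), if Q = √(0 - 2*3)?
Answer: (-284130*√6 + 1106629*I)/(710*(√6 - 4*I)) ≈ -392.53 - 4.6874*I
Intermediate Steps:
Q = I*√6 (Q = √(0 - 6) = √(-6) = I*√6 ≈ 2.4495*I)
99/(((22 + 49)/(-67 - 220))) - 421*(-1/(10*(Q + 4))) = 99/(((22 + 49)/(-67 - 220))) - 421*(-1/(10*(I*√6 + 4))) = 99/((71/(-287))) - 421*(-1/(10*(4 + I*√6))) = 99/((71*(-1/287))) - 421/(-40 - 10*I*√6) = 99/(-71/287) - 421/(-40 - 10*I*√6) = 99*(-287/71) - 421/(-40 - 10*I*√6) = -28413/71 - 421/(-40 - 10*I*√6)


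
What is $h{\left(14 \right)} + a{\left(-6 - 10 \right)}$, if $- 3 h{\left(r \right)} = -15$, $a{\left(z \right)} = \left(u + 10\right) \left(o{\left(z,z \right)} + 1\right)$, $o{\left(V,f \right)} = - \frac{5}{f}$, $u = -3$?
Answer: $\frac{227}{16} \approx 14.188$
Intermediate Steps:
$a{\left(z \right)} = 7 - \frac{35}{z}$ ($a{\left(z \right)} = \left(-3 + 10\right) \left(- \frac{5}{z} + 1\right) = 7 \left(1 - \frac{5}{z}\right) = 7 - \frac{35}{z}$)
$h{\left(r \right)} = 5$ ($h{\left(r \right)} = \left(- \frac{1}{3}\right) \left(-15\right) = 5$)
$h{\left(14 \right)} + a{\left(-6 - 10 \right)} = 5 + \left(7 - \frac{35}{-6 - 10}\right) = 5 + \left(7 - \frac{35}{-16}\right) = 5 + \left(7 - - \frac{35}{16}\right) = 5 + \left(7 + \frac{35}{16}\right) = 5 + \frac{147}{16} = \frac{227}{16}$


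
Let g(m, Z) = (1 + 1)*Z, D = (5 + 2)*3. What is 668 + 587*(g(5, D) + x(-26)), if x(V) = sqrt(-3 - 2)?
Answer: 25322 + 587*I*sqrt(5) ≈ 25322.0 + 1312.6*I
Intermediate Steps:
D = 21 (D = 7*3 = 21)
g(m, Z) = 2*Z
x(V) = I*sqrt(5) (x(V) = sqrt(-5) = I*sqrt(5))
668 + 587*(g(5, D) + x(-26)) = 668 + 587*(2*21 + I*sqrt(5)) = 668 + 587*(42 + I*sqrt(5)) = 668 + (24654 + 587*I*sqrt(5)) = 25322 + 587*I*sqrt(5)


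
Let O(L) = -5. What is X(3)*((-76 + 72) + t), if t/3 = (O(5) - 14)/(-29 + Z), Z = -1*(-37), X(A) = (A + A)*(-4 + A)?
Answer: 267/4 ≈ 66.750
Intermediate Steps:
X(A) = 2*A*(-4 + A) (X(A) = (2*A)*(-4 + A) = 2*A*(-4 + A))
Z = 37
t = -57/8 (t = 3*((-5 - 14)/(-29 + 37)) = 3*(-19/8) = -57/8 ≈ -7.1250)
X(3)*((-76 + 72) + t) = (2*3*(-4 + 3))*((-76 + 72) - 57/8) = (2*3*(-1))*(-4 - 57/8) = -6*(-89/8) = 267/4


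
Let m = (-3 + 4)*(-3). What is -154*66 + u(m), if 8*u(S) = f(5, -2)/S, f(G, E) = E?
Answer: -121967/12 ≈ -10164.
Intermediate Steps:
m = -3 (m = 1*(-3) = -3)
u(S) = -1/(4*S) (u(S) = (-2/S)/8 = -1/(4*S))
-154*66 + u(m) = -154*66 - ¼/(-3) = -10164 - ¼*(-⅓) = -10164 + 1/12 = -121967/12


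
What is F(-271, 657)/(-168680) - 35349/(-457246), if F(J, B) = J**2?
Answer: -13808967083/38564127640 ≈ -0.35808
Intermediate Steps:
F(-271, 657)/(-168680) - 35349/(-457246) = (-271)**2/(-168680) - 35349/(-457246) = 73441*(-1/168680) - 35349*(-1/457246) = -73441/168680 + 35349/457246 = -13808967083/38564127640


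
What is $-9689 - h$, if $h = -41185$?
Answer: $31496$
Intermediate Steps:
$-9689 - h = -9689 - -41185 = -9689 + 41185 = 31496$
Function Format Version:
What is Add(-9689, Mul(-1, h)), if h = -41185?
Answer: 31496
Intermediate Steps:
Add(-9689, Mul(-1, h)) = Add(-9689, Mul(-1, -41185)) = Add(-9689, 41185) = 31496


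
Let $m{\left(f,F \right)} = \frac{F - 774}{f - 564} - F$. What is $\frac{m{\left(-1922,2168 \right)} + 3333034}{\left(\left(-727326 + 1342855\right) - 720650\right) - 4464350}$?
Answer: $- \frac{4140265741}{5679852453} \approx -0.72894$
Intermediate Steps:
$m{\left(f,F \right)} = - F + \frac{-774 + F}{-564 + f}$ ($m{\left(f,F \right)} = \frac{-774 + F}{-564 + f} - F = - F + \frac{-774 + F}{-564 + f}$)
$\frac{m{\left(-1922,2168 \right)} + 3333034}{\left(\left(-727326 + 1342855\right) - 720650\right) - 4464350} = \frac{\frac{-774 + 565 \cdot 2168 - 2168 \left(-1922\right)}{-564 - 1922} + 3333034}{\left(\left(-727326 + 1342855\right) - 720650\right) - 4464350} = \frac{\frac{-774 + 1224920 + 4166896}{-2486} + 3333034}{\left(615529 - 720650\right) - 4464350} = \frac{\left(- \frac{1}{2486}\right) 5391042 + 3333034}{-105121 - 4464350} = \frac{- \frac{2695521}{1243} + 3333034}{-4569471} = \frac{4140265741}{1243} \left(- \frac{1}{4569471}\right) = - \frac{4140265741}{5679852453}$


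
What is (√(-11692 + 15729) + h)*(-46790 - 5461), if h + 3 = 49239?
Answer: -2572630236 - 52251*√4037 ≈ -2.5759e+9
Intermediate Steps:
h = 49236 (h = -3 + 49239 = 49236)
(√(-11692 + 15729) + h)*(-46790 - 5461) = (√(-11692 + 15729) + 49236)*(-46790 - 5461) = (√4037 + 49236)*(-52251) = (49236 + √4037)*(-52251) = -2572630236 - 52251*√4037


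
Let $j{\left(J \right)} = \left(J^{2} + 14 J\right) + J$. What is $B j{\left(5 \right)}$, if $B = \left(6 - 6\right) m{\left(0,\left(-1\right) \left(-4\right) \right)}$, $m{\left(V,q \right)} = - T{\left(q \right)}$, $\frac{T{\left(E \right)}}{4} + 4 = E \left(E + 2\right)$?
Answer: $0$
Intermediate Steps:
$T{\left(E \right)} = -16 + 4 E \left(2 + E\right)$ ($T{\left(E \right)} = -16 + 4 E \left(E + 2\right) = -16 + 4 E \left(2 + E\right)$)
$j{\left(J \right)} = J^{2} + 15 J$
$m{\left(V,q \right)} = 16 - 8 q - 4 q^{2}$ ($m{\left(V,q \right)} = - (-16 + 4 q^{2} + 8 q) = 16 - 8 q - 4 q^{2}$)
$B = 0$ ($B = \left(6 - 6\right) \left(16 - 8 \left(\left(-1\right) \left(-4\right)\right) - 4 \left(\left(-1\right) \left(-4\right)\right)^{2}\right) = 0 \left(16 - 32 - 4 \cdot 4^{2}\right) = 0 \left(16 - 32 - 64\right) = 0 \left(-80\right) = 0$)
$B j{\left(5 \right)} = 0 \cdot 5 \left(15 + 5\right) = 0 \cdot 5 \cdot 20 = 0 \cdot 100 = 0$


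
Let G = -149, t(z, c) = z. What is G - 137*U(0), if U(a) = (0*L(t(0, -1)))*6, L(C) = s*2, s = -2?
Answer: -149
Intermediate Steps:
L(C) = -4 (L(C) = -2*2 = -4)
U(a) = 0 (U(a) = (0*(-4))*6 = 0*6 = 0)
G - 137*U(0) = -149 - 137*0 = -149 + 0 = -149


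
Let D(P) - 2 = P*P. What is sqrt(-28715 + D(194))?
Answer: sqrt(8923) ≈ 94.462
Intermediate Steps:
D(P) = 2 + P**2 (D(P) = 2 + P*P = 2 + P**2)
sqrt(-28715 + D(194)) = sqrt(-28715 + (2 + 194**2)) = sqrt(-28715 + (2 + 37636)) = sqrt(-28715 + 37638) = sqrt(8923)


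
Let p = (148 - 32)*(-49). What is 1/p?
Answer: -1/5684 ≈ -0.00017593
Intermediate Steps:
p = -5684 (p = 116*(-49) = -5684)
1/p = 1/(-5684) = -1/5684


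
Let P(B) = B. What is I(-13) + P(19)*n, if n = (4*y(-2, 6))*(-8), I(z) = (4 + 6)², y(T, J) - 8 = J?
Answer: -8412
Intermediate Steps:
y(T, J) = 8 + J
I(z) = 100 (I(z) = 10² = 100)
n = -448 (n = (4*(8 + 6))*(-8) = (4*14)*(-8) = 56*(-8) = -448)
I(-13) + P(19)*n = 100 + 19*(-448) = 100 - 8512 = -8412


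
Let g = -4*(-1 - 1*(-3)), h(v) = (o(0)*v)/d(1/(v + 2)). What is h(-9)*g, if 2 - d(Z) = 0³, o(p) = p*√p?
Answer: 0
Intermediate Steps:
o(p) = p^(3/2)
d(Z) = 2 (d(Z) = 2 - 1*0³ = 2 - 1*0 = 2 + 0 = 2)
h(v) = 0 (h(v) = (0^(3/2)*v)/2 = (0*v)*(½) = 0*(½) = 0)
g = -8 (g = -4*(-1 + 3) = -4*2 = -8)
h(-9)*g = 0*(-8) = 0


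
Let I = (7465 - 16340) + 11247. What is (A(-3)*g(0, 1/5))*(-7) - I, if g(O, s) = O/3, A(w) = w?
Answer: -2372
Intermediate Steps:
g(O, s) = O/3 (g(O, s) = O*(⅓) = O/3)
I = 2372 (I = -8875 + 11247 = 2372)
(A(-3)*g(0, 1/5))*(-7) - I = -0*(-7) - 1*2372 = -3*0*(-7) - 2372 = 0*(-7) - 2372 = 0 - 2372 = -2372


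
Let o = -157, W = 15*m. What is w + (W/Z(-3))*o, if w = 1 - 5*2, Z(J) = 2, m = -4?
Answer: 4701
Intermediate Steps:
W = -60 (W = 15*(-4) = -60)
w = -9 (w = 1 - 10 = -9)
w + (W/Z(-3))*o = -9 - 60/2*(-157) = -9 - 60*½*(-157) = -9 - 30*(-157) = -9 + 4710 = 4701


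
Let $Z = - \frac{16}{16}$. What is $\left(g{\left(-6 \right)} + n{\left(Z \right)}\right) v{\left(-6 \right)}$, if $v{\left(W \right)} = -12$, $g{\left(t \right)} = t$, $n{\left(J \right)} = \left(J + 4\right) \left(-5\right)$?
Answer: $252$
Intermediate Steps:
$Z = -1$ ($Z = \left(-16\right) \frac{1}{16} = -1$)
$n{\left(J \right)} = -20 - 5 J$ ($n{\left(J \right)} = \left(4 + J\right) \left(-5\right) = -20 - 5 J$)
$\left(g{\left(-6 \right)} + n{\left(Z \right)}\right) v{\left(-6 \right)} = \left(-6 - 15\right) \left(-12\right) = \left(-21\right) \left(-12\right) = 252$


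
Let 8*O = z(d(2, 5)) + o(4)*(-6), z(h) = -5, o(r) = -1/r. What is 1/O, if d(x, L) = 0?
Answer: -16/7 ≈ -2.2857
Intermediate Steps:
O = -7/16 (O = (-5 - 1/4*(-6))/8 = (-5 + 3/2)/8 = (1/8)*(-7/2) = -7/16 ≈ -0.43750)
1/O = 1/(-7/16) = -16/7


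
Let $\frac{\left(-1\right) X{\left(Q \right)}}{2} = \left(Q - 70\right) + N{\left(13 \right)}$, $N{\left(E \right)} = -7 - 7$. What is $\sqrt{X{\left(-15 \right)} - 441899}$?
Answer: $i \sqrt{441701} \approx 664.61 i$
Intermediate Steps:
$N{\left(E \right)} = -14$ ($N{\left(E \right)} = -7 - 7 = -14$)
$X{\left(Q \right)} = 168 - 2 Q$ ($X{\left(Q \right)} = - 2 \left(\left(Q - 70\right) - 14\right) = - 2 \left(\left(-70 + Q\right) - 14\right) = - 2 \left(-84 + Q\right) = 168 - 2 Q$)
$\sqrt{X{\left(-15 \right)} - 441899} = \sqrt{\left(168 - -30\right) - 441899} = \sqrt{\left(168 + 30\right) - 441899} = \sqrt{198 - 441899} = \sqrt{-441701} = i \sqrt{441701}$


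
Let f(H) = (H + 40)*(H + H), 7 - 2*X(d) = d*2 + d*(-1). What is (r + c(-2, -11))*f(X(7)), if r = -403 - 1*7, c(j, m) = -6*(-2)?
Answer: 0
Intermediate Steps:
X(d) = 7/2 - d/2 (X(d) = 7/2 - (d*2 + d*(-1))/2 = 7/2 - (2*d - d)/2 = 7/2 - d/2)
c(j, m) = 12
f(H) = 2*H*(40 + H) (f(H) = (40 + H)*(2*H) = 2*H*(40 + H))
r = -410 (r = -403 - 7 = -410)
(r + c(-2, -11))*f(X(7)) = (-410 + 12)*(2*(7/2 - 1/2*7)*(40 + (7/2 - 1/2*7))) = -796*(7/2 - 7/2)*(40 + (7/2 - 7/2)) = -796*0*(40 + 0) = -796*0*40 = -398*0 = 0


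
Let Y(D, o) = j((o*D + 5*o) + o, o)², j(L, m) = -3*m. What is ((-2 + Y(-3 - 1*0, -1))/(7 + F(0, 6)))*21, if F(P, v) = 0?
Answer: 21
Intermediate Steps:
Y(D, o) = 9*o² (Y(D, o) = (-3*o)² = 9*o²)
((-2 + Y(-3 - 1*0, -1))/(7 + F(0, 6)))*21 = ((-2 + 9*(-1)²)/(7 + 0))*21 = ((-2 + 9*1)/7)*21 = ((-2 + 9)*(⅐))*21 = (7*(⅐))*21 = 1*21 = 21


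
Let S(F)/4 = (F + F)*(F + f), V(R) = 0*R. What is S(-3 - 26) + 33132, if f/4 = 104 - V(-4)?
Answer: -56652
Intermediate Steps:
V(R) = 0
f = 416 (f = 4*(104 - 1*0) = 4*(104 + 0) = 4*104 = 416)
S(F) = 8*F*(416 + F) (S(F) = 4*((F + F)*(F + 416)) = 4*((2*F)*(416 + F)) = 4*(2*F*(416 + F)) = 8*F*(416 + F))
S(-3 - 26) + 33132 = 8*(-3 - 26)*(416 + (-3 - 26)) + 33132 = 8*(-29)*(416 - 29) + 33132 = 8*(-29)*387 + 33132 = -89784 + 33132 = -56652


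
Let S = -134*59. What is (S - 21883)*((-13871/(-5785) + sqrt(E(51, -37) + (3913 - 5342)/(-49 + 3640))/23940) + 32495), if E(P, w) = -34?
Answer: -430788916838/445 - 29789*I*sqrt(49285677)/28656180 ≈ -9.6807e+8 - 7.2979*I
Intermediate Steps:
S = -7906
(S - 21883)*((-13871/(-5785) + sqrt(E(51, -37) + (3913 - 5342)/(-49 + 3640))/23940) + 32495) = (-7906 - 21883)*((-13871/(-5785) + sqrt(-34 + (3913 - 5342)/(-49 + 3640))/23940) + 32495) = -29789*((-13871*(-1/5785) + sqrt(-34 - 1429/3591)*(1/23940)) + 32495) = -29789*((1067/445 + sqrt(-34 - 1429*1/3591)*(1/23940)) + 32495) = -29789*((1067/445 + sqrt(-34 - 1429/3591)*(1/23940)) + 32495) = -29789*((1067/445 + sqrt(-123523/3591)*(1/23940)) + 32495) = -29789*((1067/445 + (I*sqrt(49285677)/1197)*(1/23940)) + 32495) = -29789*((1067/445 + I*sqrt(49285677)/28656180) + 32495) = -29789*(14461342/445 + I*sqrt(49285677)/28656180) = -430788916838/445 - 29789*I*sqrt(49285677)/28656180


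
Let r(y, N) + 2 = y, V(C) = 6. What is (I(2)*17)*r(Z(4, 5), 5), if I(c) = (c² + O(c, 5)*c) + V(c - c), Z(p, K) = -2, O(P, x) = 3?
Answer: -1088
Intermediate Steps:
I(c) = 6 + c² + 3*c (I(c) = (c² + 3*c) + 6 = 6 + c² + 3*c)
r(y, N) = -2 + y
(I(2)*17)*r(Z(4, 5), 5) = ((6 + 2² + 3*2)*17)*(-2 - 2) = ((6 + 4 + 6)*17)*(-4) = (16*17)*(-4) = 272*(-4) = -1088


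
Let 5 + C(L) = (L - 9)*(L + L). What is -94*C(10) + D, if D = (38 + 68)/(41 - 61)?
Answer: -14153/10 ≈ -1415.3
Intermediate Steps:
D = -53/10 (D = 106/(-20) = 106*(-1/20) = -53/10 ≈ -5.3000)
C(L) = -5 + 2*L*(-9 + L) (C(L) = -5 + (L - 9)*(L + L) = -5 + (-9 + L)*(2*L) = -5 + 2*L*(-9 + L))
-94*C(10) + D = -94*(-5 - 18*10 + 2*10**2) - 53/10 = -94*(-5 - 180 + 2*100) - 53/10 = -94*(-5 - 180 + 200) - 53/10 = -94*15 - 53/10 = -1410 - 53/10 = -14153/10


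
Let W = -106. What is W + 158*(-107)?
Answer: -17012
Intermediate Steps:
W + 158*(-107) = -106 + 158*(-107) = -106 - 16906 = -17012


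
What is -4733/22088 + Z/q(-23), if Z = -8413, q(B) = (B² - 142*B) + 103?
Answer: -102137789/43049512 ≈ -2.3726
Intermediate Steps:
q(B) = 103 + B² - 142*B
-4733/22088 + Z/q(-23) = -4733/22088 - 8413/(103 + (-23)² - 142*(-23)) = -4733*1/22088 - 8413/(103 + 529 + 3266) = -4733/22088 - 8413/3898 = -102137789/43049512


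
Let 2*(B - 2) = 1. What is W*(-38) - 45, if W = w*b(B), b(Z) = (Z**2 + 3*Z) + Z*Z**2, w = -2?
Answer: 4375/2 ≈ 2187.5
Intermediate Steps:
B = 5/2 (B = 2 + (1/2)*1 = 2 + 1/2 = 5/2 ≈ 2.5000)
b(Z) = Z**2 + Z**3 + 3*Z (b(Z) = (Z**2 + 3*Z) + Z**3 = Z**2 + Z**3 + 3*Z)
W = -235/4 (W = -5*(3 + 5/2 + (5/2)**2) = -5*(3 + 5/2 + 25/4) = -5*47/4 = -2*235/8 = -235/4 ≈ -58.750)
W*(-38) - 45 = -235/4*(-38) - 45 = 4465/2 - 45 = 4375/2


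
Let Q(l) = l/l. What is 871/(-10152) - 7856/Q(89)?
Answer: -79754983/10152 ≈ -7856.1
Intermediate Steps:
Q(l) = 1
871/(-10152) - 7856/Q(89) = 871/(-10152) - 7856/1 = 871*(-1/10152) - 7856*1 = -871/10152 - 7856 = -79754983/10152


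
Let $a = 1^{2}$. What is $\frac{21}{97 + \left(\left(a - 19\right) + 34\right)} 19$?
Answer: $\frac{399}{113} \approx 3.531$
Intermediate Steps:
$a = 1$
$\frac{21}{97 + \left(\left(a - 19\right) + 34\right)} 19 = \frac{21}{97 + \left(\left(1 - 19\right) + 34\right)} 19 = \frac{21}{97 + \left(-18 + 34\right)} 19 = \frac{21}{97 + 16} \cdot 19 = \frac{21}{113} \cdot 19 = \frac{399}{113}$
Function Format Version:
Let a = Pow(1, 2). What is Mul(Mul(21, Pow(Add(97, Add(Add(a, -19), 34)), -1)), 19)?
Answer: Rational(399, 113) ≈ 3.5310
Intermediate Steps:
a = 1
Mul(Mul(21, Pow(Add(97, Add(Add(a, -19), 34)), -1)), 19) = Mul(Mul(21, Pow(Add(97, Add(Add(1, -19), 34)), -1)), 19) = Mul(Mul(21, Pow(Add(97, Add(-18, 34)), -1)), 19) = Mul(Mul(21, Pow(Add(97, 16), -1)), 19) = Mul(Mul(21, Pow(113, -1)), 19) = Mul(Mul(21, Rational(1, 113)), 19) = Mul(Rational(21, 113), 19) = Rational(399, 113)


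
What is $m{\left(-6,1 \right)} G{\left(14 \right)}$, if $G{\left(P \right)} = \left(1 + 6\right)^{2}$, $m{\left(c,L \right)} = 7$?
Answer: $343$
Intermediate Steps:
$G{\left(P \right)} = 49$ ($G{\left(P \right)} = 7^{2} = 49$)
$m{\left(-6,1 \right)} G{\left(14 \right)} = 7 \cdot 49 = 343$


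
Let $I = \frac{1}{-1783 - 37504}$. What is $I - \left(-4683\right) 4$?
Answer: $\frac{735924083}{39287} \approx 18732.0$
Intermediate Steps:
$I = - \frac{1}{39287}$ ($I = \frac{1}{-39287} = - \frac{1}{39287} \approx -2.5454 \cdot 10^{-5}$)
$I - \left(-4683\right) 4 = - \frac{1}{39287} - \left(-4683\right) 4 = - \frac{1}{39287} - -18732 = - \frac{1}{39287} + 18732 = \frac{735924083}{39287}$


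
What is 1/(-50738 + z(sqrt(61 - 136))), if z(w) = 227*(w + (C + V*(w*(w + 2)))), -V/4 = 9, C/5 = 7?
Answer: 570107/344503818124 + 80585*I*sqrt(3)/344503818124 ≈ 1.6549e-6 + 4.0515e-7*I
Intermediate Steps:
C = 35 (C = 5*7 = 35)
V = -36 (V = -4*9 = -36)
z(w) = 7945 + 227*w - 8172*w*(2 + w) (z(w) = 227*(w + (35 - 36*w*(w + 2))) = 227*(w + (35 - 36*w*(2 + w))) = 227*(35 + w - 36*w*(2 + w)) = 7945 + 227*w - 8172*w*(2 + w))
1/(-50738 + z(sqrt(61 - 136))) = 1/(-50738 + (7945 - 16117*sqrt(61 - 136) - 8172*(sqrt(61 - 136))**2)) = 1/(-50738 + (7945 - 80585*I*sqrt(3) - 8172*(sqrt(-75))**2)) = 1/(-50738 + (7945 - 80585*I*sqrt(3) - 8172*(5*I*sqrt(3))**2)) = 1/(-50738 + (7945 - 80585*I*sqrt(3) - 8172*(-75))) = 1/(-50738 + (7945 - 80585*I*sqrt(3) + 612900)) = 1/(-50738 + (620845 - 80585*I*sqrt(3))) = 1/(570107 - 80585*I*sqrt(3))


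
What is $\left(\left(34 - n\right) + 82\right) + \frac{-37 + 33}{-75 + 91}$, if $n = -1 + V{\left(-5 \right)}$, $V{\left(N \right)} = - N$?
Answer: $\frac{447}{4} \approx 111.75$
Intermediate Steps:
$n = 4$ ($n = -1 - -5 = -1 + 5 = 4$)
$\left(\left(34 - n\right) + 82\right) + \frac{-37 + 33}{-75 + 91} = \left(\left(34 - 4\right) + 82\right) + \frac{-37 + 33}{-75 + 91} = \left(\left(34 - 4\right) + 82\right) - \frac{4}{16} = \left(30 + 82\right) - \frac{1}{4} = 112 - \frac{1}{4} = \frac{447}{4}$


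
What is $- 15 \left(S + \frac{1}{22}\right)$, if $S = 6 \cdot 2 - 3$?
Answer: $- \frac{2985}{22} \approx -135.68$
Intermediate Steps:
$S = 9$ ($S = 12 - 3 = 9$)
$- 15 \left(S + \frac{1}{22}\right) = - 15 \left(9 + \frac{1}{22}\right) = \left(-15\right) \frac{199}{22} = - \frac{2985}{22}$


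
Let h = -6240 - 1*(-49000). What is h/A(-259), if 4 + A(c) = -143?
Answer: -42760/147 ≈ -290.88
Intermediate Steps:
A(c) = -147 (A(c) = -4 - 143 = -147)
h = 42760 (h = -6240 + 49000 = 42760)
h/A(-259) = 42760/(-147) = 42760*(-1/147) = -42760/147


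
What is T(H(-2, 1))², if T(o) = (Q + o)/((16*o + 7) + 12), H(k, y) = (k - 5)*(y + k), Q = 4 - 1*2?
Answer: 81/17161 ≈ 0.0047200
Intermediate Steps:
Q = 2 (Q = 4 - 2 = 2)
H(k, y) = (-5 + k)*(k + y)
T(o) = (2 + o)/(19 + 16*o) (T(o) = (2 + o)/((16*o + 7) + 12) = (2 + o)/((7 + 16*o) + 12) = (2 + o)/(19 + 16*o))
T(H(-2, 1))² = ((2 + ((-2)² - 5*(-2) - 5*1 - 2*1))/(19 + 16*((-2)² - 5*(-2) - 5*1 - 2*1)))² = ((2 + (4 + 10 - 5 - 2))/(19 + 16*(4 + 10 - 5 - 2)))² = ((2 + 7)/(19 + 16*7))² = (9/(19 + 112))² = (9/131)² = 81/17161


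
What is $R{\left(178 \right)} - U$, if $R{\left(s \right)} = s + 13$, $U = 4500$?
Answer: $-4309$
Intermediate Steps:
$R{\left(s \right)} = 13 + s$
$R{\left(178 \right)} - U = \left(13 + 178\right) - 4500 = 191 - 4500 = -4309$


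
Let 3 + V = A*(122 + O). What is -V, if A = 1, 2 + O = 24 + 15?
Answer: -156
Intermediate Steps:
O = 37 (O = -2 + (24 + 15) = -2 + 39 = 37)
V = 156 (V = -3 + 1*(122 + 37) = -3 + 1*159 = -3 + 159 = 156)
-V = -1*156 = -156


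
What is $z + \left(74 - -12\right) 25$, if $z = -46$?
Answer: $2104$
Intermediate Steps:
$z + \left(74 - -12\right) 25 = -46 + \left(74 - -12\right) 25 = -46 + \left(74 + 12\right) 25 = -46 + 86 \cdot 25 = -46 + 2150 = 2104$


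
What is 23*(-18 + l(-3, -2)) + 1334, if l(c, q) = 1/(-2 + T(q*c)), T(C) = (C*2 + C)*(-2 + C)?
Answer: 64423/70 ≈ 920.33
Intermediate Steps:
T(C) = 3*C*(-2 + C) (T(C) = (2*C + C)*(-2 + C) = (3*C)*(-2 + C) = 3*C*(-2 + C))
l(c, q) = 1/(-2 + 3*c*q*(-2 + c*q)) (l(c, q) = 1/(-2 + 3*(q*c)*(-2 + q*c)) = 1/(-2 + 3*(c*q)*(-2 + c*q)) = 1/(-2 + 3*c*q*(-2 + c*q)))
23*(-18 + l(-3, -2)) + 1334 = 23*(-18 + 1/(-2 + 3*(-3)*(-2)*(-2 - 3*(-2)))) + 1334 = 23*(-18 + 1/(-2 + 3*(-3)*(-2)*(-2 + 6))) + 1334 = 23*(-18 + 1/(-2 + 3*(-3)*(-2)*4)) + 1334 = 23*(-18 + 1/(-2 + 72)) + 1334 = 23*(-18 + 1/70) + 1334 = 23*(-1259/70) + 1334 = -28957/70 + 1334 = 64423/70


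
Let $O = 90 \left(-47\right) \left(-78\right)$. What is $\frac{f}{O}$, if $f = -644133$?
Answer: $- \frac{214711}{109980} \approx -1.9523$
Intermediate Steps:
$O = 329940$ ($O = \left(-4230\right) \left(-78\right) = 329940$)
$\frac{f}{O} = - \frac{644133}{329940} = \left(-644133\right) \frac{1}{329940} = - \frac{214711}{109980}$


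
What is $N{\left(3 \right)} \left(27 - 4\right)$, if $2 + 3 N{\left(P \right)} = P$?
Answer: $\frac{23}{3} \approx 7.6667$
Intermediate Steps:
$N{\left(P \right)} = - \frac{2}{3} + \frac{P}{3}$
$N{\left(3 \right)} \left(27 - 4\right) = \left(- \frac{2}{3} + \frac{1}{3} \cdot 3\right) \left(27 - 4\right) = \left(- \frac{2}{3} + 1\right) 23 = \frac{1}{3} \cdot 23 = \frac{23}{3}$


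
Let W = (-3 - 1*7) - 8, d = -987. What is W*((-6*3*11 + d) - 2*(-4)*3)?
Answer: 20898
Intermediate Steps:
W = -18 (W = (-3 - 7) - 8 = -10 - 8 = -18)
W*((-6*3*11 + d) - 2*(-4)*3) = -18*((-6*3*11 - 987) - 2*(-4)*3) = -18*((-18*11 - 987) + 8*3) = -18*((-198 - 987) + 24) = -18*(-1185 + 24) = -18*(-1161) = 20898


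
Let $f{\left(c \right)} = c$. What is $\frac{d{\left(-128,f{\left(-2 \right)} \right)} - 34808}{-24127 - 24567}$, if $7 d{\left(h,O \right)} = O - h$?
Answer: $\frac{17395}{24347} \approx 0.71446$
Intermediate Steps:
$d{\left(h,O \right)} = - \frac{h}{7} + \frac{O}{7}$ ($d{\left(h,O \right)} = \frac{O - h}{7} = - \frac{h}{7} + \frac{O}{7}$)
$\frac{d{\left(-128,f{\left(-2 \right)} \right)} - 34808}{-24127 - 24567} = \frac{\left(\left(- \frac{1}{7}\right) \left(-128\right) + \frac{1}{7} \left(-2\right)\right) - 34808}{-24127 - 24567} = \frac{\left(\frac{128}{7} - \frac{2}{7}\right) - 34808}{-48694} = \left(18 - 34808\right) \left(- \frac{1}{48694}\right) = \left(-34790\right) \left(- \frac{1}{48694}\right) = \frac{17395}{24347}$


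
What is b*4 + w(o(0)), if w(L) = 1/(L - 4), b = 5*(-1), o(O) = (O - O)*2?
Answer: -81/4 ≈ -20.250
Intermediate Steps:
o(O) = 0 (o(O) = 0*2 = 0)
b = -5
w(L) = 1/(-4 + L)
b*4 + w(o(0)) = -5*4 + 1/(-4 + 0) = -20 + 1/(-4) = -20 - ¼ = -81/4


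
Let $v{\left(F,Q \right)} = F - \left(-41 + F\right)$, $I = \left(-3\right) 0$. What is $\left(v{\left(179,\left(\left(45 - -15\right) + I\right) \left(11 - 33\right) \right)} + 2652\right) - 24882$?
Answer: $-22189$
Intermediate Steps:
$I = 0$
$v{\left(F,Q \right)} = 41$ ($v{\left(F,Q \right)} = F - \left(-41 + F\right) = 41$)
$\left(v{\left(179,\left(\left(45 - -15\right) + I\right) \left(11 - 33\right) \right)} + 2652\right) - 24882 = \left(41 + 2652\right) - 24882 = 2693 - 24882 = -22189$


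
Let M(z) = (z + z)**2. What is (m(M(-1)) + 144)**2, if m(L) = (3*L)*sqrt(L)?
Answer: 28224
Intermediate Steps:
M(z) = 4*z**2 (M(z) = (2*z)**2 = 4*z**2)
m(L) = 3*L**(3/2)
(m(M(-1)) + 144)**2 = (3*(4*(-1)**2)**(3/2) + 144)**2 = (3*(4*1)**(3/2) + 144)**2 = (3*4**(3/2) + 144)**2 = (3*8 + 144)**2 = (24 + 144)**2 = 168**2 = 28224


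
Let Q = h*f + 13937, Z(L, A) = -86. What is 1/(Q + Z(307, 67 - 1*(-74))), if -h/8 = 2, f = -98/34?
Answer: 17/236251 ≈ 7.1957e-5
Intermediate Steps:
f = -49/17 (f = -98*1/34 = -49/17 ≈ -2.8824)
h = -16 (h = -8*2 = -16)
Q = 237713/17 (Q = -16*(-49/17) + 13937 = 784/17 + 13937 = 237713/17 ≈ 13983.)
1/(Q + Z(307, 67 - 1*(-74))) = 1/(237713/17 - 86) = 1/(236251/17) = 17/236251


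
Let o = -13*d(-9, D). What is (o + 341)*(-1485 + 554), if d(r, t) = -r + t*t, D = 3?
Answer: -99617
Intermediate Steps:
d(r, t) = t² - r (d(r, t) = -r + t² = t² - r)
o = -234 (o = -13*(3² - 1*(-9)) = -13*(9 + 9) = -13*18 = -234)
(o + 341)*(-1485 + 554) = (-234 + 341)*(-1485 + 554) = 107*(-931) = -99617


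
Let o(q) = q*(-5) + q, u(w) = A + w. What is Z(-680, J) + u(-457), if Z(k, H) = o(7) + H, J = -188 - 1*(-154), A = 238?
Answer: -281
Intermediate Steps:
u(w) = 238 + w
J = -34 (J = -188 + 154 = -34)
o(q) = -4*q (o(q) = -5*q + q = -4*q)
Z(k, H) = -28 + H (Z(k, H) = -4*7 + H = -28 + H)
Z(-680, J) + u(-457) = (-28 - 34) + (238 - 457) = -62 - 219 = -281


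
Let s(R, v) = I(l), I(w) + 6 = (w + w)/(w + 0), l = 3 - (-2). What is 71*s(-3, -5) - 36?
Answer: -320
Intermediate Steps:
l = 5 (l = 3 - 1*(-2) = 3 + 2 = 5)
I(w) = -4 (I(w) = -6 + (w + w)/(w + 0) = -6 + (2*w)/w = -6 + 2 = -4)
s(R, v) = -4
71*s(-3, -5) - 36 = 71*(-4) - 36 = -284 - 36 = -320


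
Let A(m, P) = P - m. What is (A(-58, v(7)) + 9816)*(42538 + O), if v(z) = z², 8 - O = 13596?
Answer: 287270850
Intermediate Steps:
O = -13588 (O = 8 - 1*13596 = 8 - 13596 = -13588)
(A(-58, v(7)) + 9816)*(42538 + O) = ((7² - 1*(-58)) + 9816)*(42538 - 13588) = ((49 + 58) + 9816)*28950 = (107 + 9816)*28950 = 9923*28950 = 287270850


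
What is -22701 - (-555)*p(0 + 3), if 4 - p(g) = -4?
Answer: -18261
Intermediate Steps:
p(g) = 8 (p(g) = 4 - 1*(-4) = 4 + 4 = 8)
-22701 - (-555)*p(0 + 3) = -22701 - (-555)*8 = -22701 - 1*(-4440) = -22701 + 4440 = -18261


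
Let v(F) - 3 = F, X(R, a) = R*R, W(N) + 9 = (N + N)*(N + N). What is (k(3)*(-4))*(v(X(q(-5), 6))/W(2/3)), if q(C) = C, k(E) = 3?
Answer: 3024/65 ≈ 46.523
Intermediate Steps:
W(N) = -9 + 4*N² (W(N) = -9 + (N + N)*(N + N) = -9 + (2*N)*(2*N) = -9 + 4*N²)
X(R, a) = R²
v(F) = 3 + F
(k(3)*(-4))*(v(X(q(-5), 6))/W(2/3)) = (3*(-4))*((3 + (-5)²)/(-9 + 4*(2/3)²)) = -12*(3 + 25)/(-9 + 4*(2*(⅓))²) = -336/(-9 + 4*(⅔)²) = -336/(-9 + 4*(4/9)) = -336/(-9 + 16/9) = -336/(-65/9) = -336*(-9)/65 = -12*(-252/65) = 3024/65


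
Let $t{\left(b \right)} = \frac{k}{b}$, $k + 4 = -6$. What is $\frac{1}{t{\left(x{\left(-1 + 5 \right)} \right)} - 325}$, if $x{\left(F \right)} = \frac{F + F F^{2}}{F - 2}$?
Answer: $- \frac{17}{5530} \approx -0.0030741$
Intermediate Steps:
$k = -10$ ($k = -4 - 6 = -10$)
$x{\left(F \right)} = \frac{F + F^{3}}{-2 + F}$
$t{\left(b \right)} = - \frac{10}{b}$
$\frac{1}{t{\left(x{\left(-1 + 5 \right)} \right)} - 325} = \frac{1}{- \frac{10}{\frac{1}{-2 + \left(-1 + 5\right)} \left(\left(-1 + 5\right) + \left(-1 + 5\right)^{3}\right)} - 325} = \frac{1}{- \frac{10}{\frac{1}{-2 + 4} \left(4 + 4^{3}\right)} - 325} = \frac{1}{- \frac{10}{\frac{1}{2} \left(4 + 64\right)} - 325} = \frac{1}{- \frac{10}{\frac{1}{2} \cdot 68} - 325} = \frac{1}{- \frac{10}{34} - 325} = \frac{1}{\left(-10\right) \frac{1}{34} - 325} = \frac{1}{- \frac{5}{17} - 325} = \frac{1}{- \frac{5530}{17}} = - \frac{17}{5530}$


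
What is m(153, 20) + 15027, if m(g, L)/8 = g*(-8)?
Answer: 5235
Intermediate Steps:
m(g, L) = -64*g (m(g, L) = 8*(g*(-8)) = 8*(-8*g) = -64*g)
m(153, 20) + 15027 = -64*153 + 15027 = -9792 + 15027 = 5235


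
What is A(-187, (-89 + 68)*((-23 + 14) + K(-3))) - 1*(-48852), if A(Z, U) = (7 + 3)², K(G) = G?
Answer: 48952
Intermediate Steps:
A(Z, U) = 100 (A(Z, U) = 10² = 100)
A(-187, (-89 + 68)*((-23 + 14) + K(-3))) - 1*(-48852) = 100 - 1*(-48852) = 100 + 48852 = 48952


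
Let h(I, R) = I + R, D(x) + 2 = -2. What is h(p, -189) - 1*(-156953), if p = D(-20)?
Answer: 156760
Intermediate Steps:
D(x) = -4 (D(x) = -2 - 2 = -4)
p = -4
h(p, -189) - 1*(-156953) = (-4 - 189) - 1*(-156953) = -193 + 156953 = 156760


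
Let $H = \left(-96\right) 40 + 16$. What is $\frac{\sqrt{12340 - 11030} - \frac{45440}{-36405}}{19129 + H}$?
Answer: $\frac{9088}{111435705} + \frac{\sqrt{1310}}{15305} \approx 0.0024464$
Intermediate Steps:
$H = -3824$ ($H = -3840 + 16 = -3824$)
$\frac{\sqrt{12340 - 11030} - \frac{45440}{-36405}}{19129 + H} = \frac{\sqrt{12340 - 11030} - \frac{45440}{-36405}}{19129 - 3824} = \frac{\sqrt{1310} - - \frac{9088}{7281}}{15305} = \left(\sqrt{1310} + \frac{9088}{7281}\right) \frac{1}{15305} = \left(\frac{9088}{7281} + \sqrt{1310}\right) \frac{1}{15305} = \frac{9088}{111435705} + \frac{\sqrt{1310}}{15305}$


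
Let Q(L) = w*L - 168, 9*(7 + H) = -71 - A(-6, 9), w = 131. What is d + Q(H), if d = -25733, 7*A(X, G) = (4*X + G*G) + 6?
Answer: -251842/9 ≈ -27982.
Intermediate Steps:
A(X, G) = 6/7 + G**2/7 + 4*X/7 (A(X, G) = ((4*X + G*G) + 6)/7 = ((4*X + G**2) + 6)/7 = ((G**2 + 4*X) + 6)/7 = (6 + G**2 + 4*X)/7 = 6/7 + G**2/7 + 4*X/7)
H = -143/9 (H = -7 + (-71 - (6/7 + (1/7)*9**2 + (4/7)*(-6)))/9 = -7 + (-71 - (6/7 + (1/7)*81 - 24/7))/9 = -7 + (-71 - (6/7 + 81/7 - 24/7))/9 = -7 + (-71 - 1*9)/9 = -7 + (-71 - 9)/9 = -7 + (1/9)*(-80) = -7 - 80/9 = -143/9 ≈ -15.889)
Q(L) = -168 + 131*L (Q(L) = 131*L - 168 = -168 + 131*L)
d + Q(H) = -25733 + (-168 + 131*(-143/9)) = -25733 + (-168 - 18733/9) = -25733 - 20245/9 = -251842/9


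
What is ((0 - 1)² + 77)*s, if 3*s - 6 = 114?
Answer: 3120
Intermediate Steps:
s = 40 (s = 2 + (⅓)*114 = 2 + 38 = 40)
((0 - 1)² + 77)*s = ((0 - 1)² + 77)*40 = ((-1)² + 77)*40 = (1 + 77)*40 = 78*40 = 3120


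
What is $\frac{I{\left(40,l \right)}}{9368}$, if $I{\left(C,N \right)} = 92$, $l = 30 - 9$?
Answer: $\frac{23}{2342} \approx 0.0098207$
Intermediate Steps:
$l = 21$ ($l = 30 - 9 = 21$)
$\frac{I{\left(40,l \right)}}{9368} = \frac{92}{9368} = 92 \cdot \frac{1}{9368} = \frac{23}{2342}$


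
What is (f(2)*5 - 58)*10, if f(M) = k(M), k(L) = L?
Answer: -480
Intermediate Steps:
f(M) = M
(f(2)*5 - 58)*10 = (2*5 - 58)*10 = (10 - 58)*10 = -48*10 = -480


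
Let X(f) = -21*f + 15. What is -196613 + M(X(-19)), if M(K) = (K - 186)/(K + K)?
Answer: -13566278/69 ≈ -1.9661e+5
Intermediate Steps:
X(f) = 15 - 21*f
M(K) = (-186 + K)/(2*K) (M(K) = (-186 + K)/((2*K)) = (-186 + K)*(1/(2*K)) = (-186 + K)/(2*K))
-196613 + M(X(-19)) = -196613 + (-186 + (15 - 21*(-19)))/(2*(15 - 21*(-19))) = -196613 + (-186 + (15 + 399))/(2*(15 + 399)) = -196613 + (½)*(-186 + 414)/414 = -196613 + (½)*(1/414)*228 = -196613 + 19/69 = -13566278/69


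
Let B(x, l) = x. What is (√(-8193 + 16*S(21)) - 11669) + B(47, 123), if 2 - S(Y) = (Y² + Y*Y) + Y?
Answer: -11622 + I*√22609 ≈ -11622.0 + 150.36*I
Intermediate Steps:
S(Y) = 2 - Y - 2*Y² (S(Y) = 2 - ((Y² + Y*Y) + Y) = 2 - ((Y² + Y²) + Y) = 2 - (2*Y² + Y) = 2 - (Y + 2*Y²) = 2 + (-Y - 2*Y²) = 2 - Y - 2*Y²)
(√(-8193 + 16*S(21)) - 11669) + B(47, 123) = (√(-8193 + 16*(2 - 1*21 - 2*21²)) - 11669) + 47 = (√(-8193 + 16*(2 - 21 - 2*441)) - 11669) + 47 = (√(-8193 + 16*(2 - 21 - 882)) - 11669) + 47 = (√(-8193 + 16*(-901)) - 11669) + 47 = (√(-8193 - 14416) - 11669) + 47 = (√(-22609) - 11669) + 47 = (I*√22609 - 11669) + 47 = (-11669 + I*√22609) + 47 = -11622 + I*√22609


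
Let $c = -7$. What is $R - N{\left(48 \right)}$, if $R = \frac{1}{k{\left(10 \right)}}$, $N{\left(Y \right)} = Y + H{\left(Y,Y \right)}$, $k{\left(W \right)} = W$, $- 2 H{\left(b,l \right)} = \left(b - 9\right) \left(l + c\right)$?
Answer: $\frac{3758}{5} \approx 751.6$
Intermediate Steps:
$H{\left(b,l \right)} = - \frac{\left(-9 + b\right) \left(-7 + l\right)}{2}$ ($H{\left(b,l \right)} = - \frac{\left(b - 9\right) \left(l - 7\right)}{2} = - \frac{\left(-9 + b\right) \left(-7 + l\right)}{2}$)
$N{\left(Y \right)} = - \frac{63}{2} + 9 Y - \frac{Y^{2}}{2}$ ($N{\left(Y \right)} = Y + \left(- \frac{63}{2} + \frac{7 Y}{2} + \frac{9 Y}{2} - \frac{Y Y}{2}\right) = Y + \left(- \frac{63}{2} + \frac{7 Y}{2} + \frac{9 Y}{2} - \frac{Y^{2}}{2}\right) = Y - \left(\frac{63}{2} + \frac{Y^{2}}{2} - 8 Y\right) = - \frac{63}{2} + 9 Y - \frac{Y^{2}}{2}$)
$R = \frac{1}{10} \approx 0.1$
$R - N{\left(48 \right)} = \frac{1}{10} - \left(- \frac{63}{2} + 9 \cdot 48 - \frac{48^{2}}{2}\right) = \frac{1}{10} - \left(- \frac{63}{2} + 432 - 1152\right) = \frac{1}{10} - - \frac{1503}{2} = \frac{1}{10} + \frac{1503}{2} = \frac{3758}{5}$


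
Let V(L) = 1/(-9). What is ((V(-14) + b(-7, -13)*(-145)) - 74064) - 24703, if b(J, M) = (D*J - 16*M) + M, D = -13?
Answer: -1262134/9 ≈ -1.4024e+5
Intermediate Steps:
V(L) = -⅑
b(J, M) = -15*M - 13*J (b(J, M) = (-13*J - 16*M) + M = (-16*M - 13*J) + M = -15*M - 13*J)
((V(-14) + b(-7, -13)*(-145)) - 74064) - 24703 = ((-⅑ + (-15*(-13) - 13*(-7))*(-145)) - 74064) - 24703 = ((-⅑ + (195 + 91)*(-145)) - 74064) - 24703 = ((-⅑ + 286*(-145)) - 74064) - 24703 = ((-⅑ - 41470) - 74064) - 24703 = (-373231/9 - 74064) - 24703 = -1039807/9 - 24703 = -1262134/9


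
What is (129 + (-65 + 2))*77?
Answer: 5082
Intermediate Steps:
(129 + (-65 + 2))*77 = (129 - 63)*77 = 66*77 = 5082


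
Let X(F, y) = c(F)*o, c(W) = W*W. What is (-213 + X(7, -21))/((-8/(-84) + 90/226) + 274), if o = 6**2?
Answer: 78309/13859 ≈ 5.6504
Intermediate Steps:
o = 36
c(W) = W**2
X(F, y) = 36*F**2 (X(F, y) = F**2*36 = 36*F**2)
(-213 + X(7, -21))/((-8/(-84) + 90/226) + 274) = (-213 + 36*7**2)/((-8/(-84) + 90/226) + 274) = (-213 + 36*49)/((-8*(-1/84) + 90*(1/226)) + 274) = (-213 + 1764)/((2/21 + 45/113) + 274) = 1551/(1171/2373 + 274) = 1551/(651373/2373) = 1551*(2373/651373) = 78309/13859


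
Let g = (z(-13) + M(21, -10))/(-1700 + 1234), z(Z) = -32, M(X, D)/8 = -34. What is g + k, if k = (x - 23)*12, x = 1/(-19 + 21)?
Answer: -62758/233 ≈ -269.35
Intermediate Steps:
M(X, D) = -272 (M(X, D) = 8*(-34) = -272)
x = 1/2 ≈ 0.50000
k = -270 (k = (1/2 - 23)*12 = -45/2*12 = -270)
g = 152/233 (g = (-32 - 272)/(-1700 + 1234) = -304/(-466) = -304*(-1/466) = 152/233 ≈ 0.65236)
g + k = 152/233 - 270 = -62758/233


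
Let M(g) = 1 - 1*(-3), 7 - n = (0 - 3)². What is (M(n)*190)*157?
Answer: 119320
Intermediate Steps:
n = -2 (n = 7 - (0 - 3)² = 7 - 1*(-3)² = 7 - 1*9 = 7 - 9 = -2)
M(g) = 4 (M(g) = 1 + 3 = 4)
(M(n)*190)*157 = (4*190)*157 = 760*157 = 119320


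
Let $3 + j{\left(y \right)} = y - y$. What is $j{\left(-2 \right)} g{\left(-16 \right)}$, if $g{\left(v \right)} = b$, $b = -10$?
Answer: $30$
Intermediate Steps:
$g{\left(v \right)} = -10$
$j{\left(y \right)} = -3$ ($j{\left(y \right)} = -3 + \left(y - y\right) = -3 + 0 = -3$)
$j{\left(-2 \right)} g{\left(-16 \right)} = \left(-3\right) \left(-10\right) = 30$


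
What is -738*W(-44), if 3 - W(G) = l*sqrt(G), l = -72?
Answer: -2214 - 106272*I*sqrt(11) ≈ -2214.0 - 3.5246e+5*I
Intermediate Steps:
W(G) = 3 + 72*sqrt(G) (W(G) = 3 - (-72)*sqrt(G) = 3 + 72*sqrt(G))
-738*W(-44) = -738*(3 + 72*sqrt(-44)) = -738*(3 + 72*(2*I*sqrt(11))) = -738*(3 + 144*I*sqrt(11)) = -2214 - 106272*I*sqrt(11)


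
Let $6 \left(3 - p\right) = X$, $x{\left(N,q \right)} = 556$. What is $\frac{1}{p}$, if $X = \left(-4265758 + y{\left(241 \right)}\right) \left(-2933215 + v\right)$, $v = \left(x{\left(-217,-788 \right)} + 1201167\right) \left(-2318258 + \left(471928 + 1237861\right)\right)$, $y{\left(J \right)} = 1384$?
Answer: $- \frac{1}{519695084061765155} \approx -1.9242 \cdot 10^{-18}$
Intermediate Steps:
$v = -731211192087$ ($v = \left(556 + 1201167\right) \left(-2318258 + \left(471928 + 1237861\right)\right) = 1201723 \left(-2318258 + 1709789\right) = 1201723 \left(-608469\right) = -731211192087$)
$X = 3118170504370590948$ ($X = \left(-4265758 + 1384\right) \left(-2933215 - 731211192087\right) = \left(-4264374\right) \left(-731214125302\right) = 3118170504370590948$)
$p = -519695084061765155$ ($p = 3 - 519695084061765158 = -519695084061765155$)
$\frac{1}{p} = \frac{1}{-519695084061765155} = - \frac{1}{519695084061765155}$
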